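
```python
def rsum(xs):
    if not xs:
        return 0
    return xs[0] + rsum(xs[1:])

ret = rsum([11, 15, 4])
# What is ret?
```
Call trace:
rsum(xs=[11, 15, 4])
  rsum(xs=[15, 4])
    rsum(xs=[4])
      rsum(xs=[])
      -> return 0
    -> return 4
  -> return 19
-> return 30

Final answer: 30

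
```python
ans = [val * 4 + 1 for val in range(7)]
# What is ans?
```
Trace:
  val=0
  val=1
  val=2
  val=3
  val=4
  val=5
  val=6
  ans=[1, 5, 9, 13, 17, 21, 25]

Final answer: [1, 5, 9, 13, 17, 21, 25]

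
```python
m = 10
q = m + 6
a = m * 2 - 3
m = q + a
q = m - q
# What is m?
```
Trace:
  m=10
  m=10, q=16
  m=10, q=16, a=17
  m=33, q=16, a=17
  m=33, q=17, a=17

Final answer: 33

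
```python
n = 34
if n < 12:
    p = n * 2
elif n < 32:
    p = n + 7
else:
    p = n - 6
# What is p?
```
Trace:
  n=34
  n=34, p=28

Final answer: 28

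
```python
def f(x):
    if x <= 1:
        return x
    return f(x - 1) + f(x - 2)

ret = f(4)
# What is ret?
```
Call trace (a repeated sub-call is expanded the first time; later identical calls just restate its return value):
f(x=4)
  f(x=3)
    f(x=2)
      f(x=1)
      -> return 1
      f(x=0)
      -> return 0
    -> return 1
    f(x=1)
    -> return 1
  -> return 2
  f(x=2) -> return 1  (same call as traced above)
-> return 3

Final answer: 3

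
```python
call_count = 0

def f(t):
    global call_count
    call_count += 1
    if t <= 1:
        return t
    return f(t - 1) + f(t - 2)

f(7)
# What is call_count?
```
Call trace (a repeated sub-call is expanded the first time; later identical calls just restate its return value):
f(t=7)
  f(t=6)
    f(t=5)
      f(t=4)
        f(t=3)
          f(t=2)
            f(t=1)
            -> return 1
            f(t=0)
            -> return 0
          -> return 1
          f(t=1)
          -> return 1
        -> return 2
        f(t=2) -> return 1  (same call as traced above)
      -> return 3
      f(t=3) -> return 2  (same call as traced above)
    -> return 5
    f(t=4) -> return 3  (same call as traced above)
  -> return 8
  f(t=5) -> return 5  (same call as traced above)
-> return 13

call_count is incremented once per call, so count the calls in each subtree. Let C(t) = number of calls made by f(t).
C(0) = C(1) = 1 (base case, no recursion); C(t) = 1 + C(t - 1) + C(t - 2) otherwise.
C(2) = 1 + C(1) + C(0) = 1 + 1 + 1 = 3
C(3) = 1 + C(2) + C(1) = 1 + 3 + 1 = 5
C(4) = 1 + C(3) + C(2) = 1 + 5 + 3 = 9
C(5) = 1 + C(4) + C(3) = 1 + 9 + 5 = 15
C(6) = 1 + C(5) + C(4) = 1 + 15 + 9 = 25
C(7) = 1 + C(6) + C(5) = 1 + 25 + 15 = 41
call_count = C(7) = 41

Final answer: 41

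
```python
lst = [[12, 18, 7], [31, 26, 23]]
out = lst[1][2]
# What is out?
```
Trace:
  lst=[[12, 18, 7], [31, 26, 23]]
  lst=[[12, 18, 7], [31, 26, 23]], out=23

Final answer: 23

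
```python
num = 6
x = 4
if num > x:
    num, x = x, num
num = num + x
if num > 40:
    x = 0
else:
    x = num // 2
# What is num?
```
Trace:
  num=6
  num=6, x=4
  num=4, x=6
  num=10, x=6
  num=10, x=5

Final answer: 10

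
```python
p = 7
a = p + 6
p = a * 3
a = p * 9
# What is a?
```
Trace:
  p=7
  p=7, a=13
  p=39, a=13
  p=39, a=351

Final answer: 351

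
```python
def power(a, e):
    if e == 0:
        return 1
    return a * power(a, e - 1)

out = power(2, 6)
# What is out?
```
Call trace:
power(a=2, e=6)
  power(a=2, e=5)
    power(a=2, e=4)
      power(a=2, e=3)
        power(a=2, e=2)
          power(a=2, e=1)
            power(a=2, e=0)
            -> return 1
          -> return 2
        -> return 4
      -> return 8
    -> return 16
  -> return 32
-> return 64

Final answer: 64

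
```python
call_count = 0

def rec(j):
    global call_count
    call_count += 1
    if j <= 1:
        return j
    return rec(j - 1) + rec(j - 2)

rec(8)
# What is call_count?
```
Call trace (a repeated sub-call is expanded the first time; later identical calls just restate its return value):
rec(j=8)
  rec(j=7)
    rec(j=6)
      rec(j=5)
        rec(j=4)
          rec(j=3)
            rec(j=2)
              rec(j=1)
              -> return 1
              rec(j=0)
              -> return 0
            -> return 1
            rec(j=1)
            -> return 1
          -> return 2
          rec(j=2) -> return 1  (same call as traced above)
        -> return 3
        rec(j=3) -> return 2  (same call as traced above)
      -> return 5
      rec(j=4) -> return 3  (same call as traced above)
    -> return 8
    rec(j=5) -> return 5  (same call as traced above)
  -> return 13
  rec(j=6) -> return 8  (same call as traced above)
-> return 21

call_count is incremented once per call, so count the calls in each subtree. Let C(j) = number of calls made by rec(j).
C(0) = C(1) = 1 (base case, no recursion); C(j) = 1 + C(j - 1) + C(j - 2) otherwise.
C(2) = 1 + C(1) + C(0) = 1 + 1 + 1 = 3
C(3) = 1 + C(2) + C(1) = 1 + 3 + 1 = 5
C(4) = 1 + C(3) + C(2) = 1 + 5 + 3 = 9
C(5) = 1 + C(4) + C(3) = 1 + 9 + 5 = 15
C(6) = 1 + C(5) + C(4) = 1 + 15 + 9 = 25
C(7) = 1 + C(6) + C(5) = 1 + 25 + 15 = 41
C(8) = 1 + C(7) + C(6) = 1 + 41 + 25 = 67
call_count = C(8) = 67

Final answer: 67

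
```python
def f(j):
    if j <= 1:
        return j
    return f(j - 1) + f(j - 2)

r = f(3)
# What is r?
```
Call trace:
f(j=3)
  f(j=2)
    f(j=1)
    -> return 1
    f(j=0)
    -> return 0
  -> return 1
  f(j=1)
  -> return 1
-> return 2

Final answer: 2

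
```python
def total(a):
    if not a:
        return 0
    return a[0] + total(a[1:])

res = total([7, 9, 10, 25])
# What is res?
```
Call trace:
total(a=[7, 9, 10, 25])
  total(a=[9, 10, 25])
    total(a=[10, 25])
      total(a=[25])
        total(a=[])
        -> return 0
      -> return 25
    -> return 35
  -> return 44
-> return 51

Final answer: 51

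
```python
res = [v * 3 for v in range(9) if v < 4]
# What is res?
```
Trace:
  v=0
  v=1
  v=2
  v=3
  v=4
  v=5
  v=6
  v=7
  v=8
  res=[0, 3, 6, 9]

Final answer: [0, 3, 6, 9]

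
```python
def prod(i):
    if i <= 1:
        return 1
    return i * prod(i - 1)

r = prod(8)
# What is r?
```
Call trace:
prod(i=8)
  prod(i=7)
    prod(i=6)
      prod(i=5)
        prod(i=4)
          prod(i=3)
            prod(i=2)
              prod(i=1)
              -> return 1
            -> return 2
          -> return 6
        -> return 24
      -> return 120
    -> return 720
  -> return 5040
-> return 40320

Final answer: 40320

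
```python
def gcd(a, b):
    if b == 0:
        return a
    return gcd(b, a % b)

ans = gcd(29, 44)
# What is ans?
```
Call trace:
gcd(a=29, b=44)
  gcd(a=44, b=29)
    gcd(a=29, b=15)
      gcd(a=15, b=14)
        gcd(a=14, b=1)
          gcd(a=1, b=0)
          -> return 1
        -> return 1
      -> return 1
    -> return 1
  -> return 1
-> return 1

Final answer: 1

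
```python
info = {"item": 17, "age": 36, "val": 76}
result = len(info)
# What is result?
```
Trace:
  info={'item': 17, 'age': 36, 'val': 76}
  info={'item': 17, 'age': 36, 'val': 76}, result=3

Final answer: 3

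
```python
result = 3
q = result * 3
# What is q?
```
Trace:
  result=3
  result=3, q=9

Final answer: 9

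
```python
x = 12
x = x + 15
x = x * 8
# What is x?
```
Trace:
  x=12
  x=27
  x=216

Final answer: 216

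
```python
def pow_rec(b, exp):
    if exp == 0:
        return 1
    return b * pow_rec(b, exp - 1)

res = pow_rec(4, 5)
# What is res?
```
Call trace:
pow_rec(b=4, exp=5)
  pow_rec(b=4, exp=4)
    pow_rec(b=4, exp=3)
      pow_rec(b=4, exp=2)
        pow_rec(b=4, exp=1)
          pow_rec(b=4, exp=0)
          -> return 1
        -> return 4
      -> return 16
    -> return 64
  -> return 256
-> return 1024

Final answer: 1024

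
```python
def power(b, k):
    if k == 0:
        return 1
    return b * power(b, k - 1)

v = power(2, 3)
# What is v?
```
Call trace:
power(b=2, k=3)
  power(b=2, k=2)
    power(b=2, k=1)
      power(b=2, k=0)
      -> return 1
    -> return 2
  -> return 4
-> return 8

Final answer: 8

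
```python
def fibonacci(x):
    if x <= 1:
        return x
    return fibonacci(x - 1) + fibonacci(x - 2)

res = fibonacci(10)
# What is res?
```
Call trace (a repeated sub-call is expanded the first time; later identical calls just restate its return value):
fibonacci(x=10)
  fibonacci(x=9)
    fibonacci(x=8)
      fibonacci(x=7)
        fibonacci(x=6)
          fibonacci(x=5)
            fibonacci(x=4)
              fibonacci(x=3)
                fibonacci(x=2)
                  fibonacci(x=1)
                  -> return 1
                  fibonacci(x=0)
                  -> return 0
                -> return 1
                fibonacci(x=1)
                -> return 1
              -> return 2
              fibonacci(x=2) -> return 1  (same call as traced above)
            -> return 3
            fibonacci(x=3) -> return 2  (same call as traced above)
          -> return 5
          fibonacci(x=4) -> return 3  (same call as traced above)
        -> return 8
        fibonacci(x=5) -> return 5  (same call as traced above)
      -> return 13
      fibonacci(x=6) -> return 8  (same call as traced above)
    -> return 21
    fibonacci(x=7) -> return 13  (same call as traced above)
  -> return 34
  fibonacci(x=8) -> return 21  (same call as traced above)
-> return 55

Final answer: 55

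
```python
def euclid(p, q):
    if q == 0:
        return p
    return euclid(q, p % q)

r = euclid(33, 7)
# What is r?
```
Call trace:
euclid(p=33, q=7)
  euclid(p=7, q=5)
    euclid(p=5, q=2)
      euclid(p=2, q=1)
        euclid(p=1, q=0)
        -> return 1
      -> return 1
    -> return 1
  -> return 1
-> return 1

Final answer: 1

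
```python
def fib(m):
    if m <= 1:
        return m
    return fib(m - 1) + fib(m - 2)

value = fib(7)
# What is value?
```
Call trace (a repeated sub-call is expanded the first time; later identical calls just restate its return value):
fib(m=7)
  fib(m=6)
    fib(m=5)
      fib(m=4)
        fib(m=3)
          fib(m=2)
            fib(m=1)
            -> return 1
            fib(m=0)
            -> return 0
          -> return 1
          fib(m=1)
          -> return 1
        -> return 2
        fib(m=2) -> return 1  (same call as traced above)
      -> return 3
      fib(m=3) -> return 2  (same call as traced above)
    -> return 5
    fib(m=4) -> return 3  (same call as traced above)
  -> return 8
  fib(m=5) -> return 5  (same call as traced above)
-> return 13

Final answer: 13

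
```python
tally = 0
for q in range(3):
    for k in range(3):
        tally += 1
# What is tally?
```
Trace:
  tally=0
  tally=1, q=0, k=0
  tally=2, q=0, k=1
  tally=3, q=0, k=2
  tally=4, q=1, k=0
  tally=5, q=1, k=1
  tally=6, q=1, k=2
  tally=7, q=2, k=0
  tally=8, q=2, k=1
  tally=9, q=2, k=2

Final answer: 9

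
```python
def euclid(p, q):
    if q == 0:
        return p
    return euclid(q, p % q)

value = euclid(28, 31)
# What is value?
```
Call trace:
euclid(p=28, q=31)
  euclid(p=31, q=28)
    euclid(p=28, q=3)
      euclid(p=3, q=1)
        euclid(p=1, q=0)
        -> return 1
      -> return 1
    -> return 1
  -> return 1
-> return 1

Final answer: 1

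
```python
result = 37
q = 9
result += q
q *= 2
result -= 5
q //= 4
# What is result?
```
Trace:
  result=37
  result=37, q=9
  result=46, q=9
  result=46, q=18
  result=41, q=18
  result=41, q=4

Final answer: 41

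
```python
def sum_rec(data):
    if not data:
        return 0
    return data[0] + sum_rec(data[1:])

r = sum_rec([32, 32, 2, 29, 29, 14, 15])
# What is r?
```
Call trace:
sum_rec(data=[32, 32, 2, 29, 29, 14, 15])
  sum_rec(data=[32, 2, 29, 29, 14, 15])
    sum_rec(data=[2, 29, 29, 14, 15])
      sum_rec(data=[29, 29, 14, 15])
        sum_rec(data=[29, 14, 15])
          sum_rec(data=[14, 15])
            sum_rec(data=[15])
              sum_rec(data=[])
              -> return 0
            -> return 15
          -> return 29
        -> return 58
      -> return 87
    -> return 89
  -> return 121
-> return 153

Final answer: 153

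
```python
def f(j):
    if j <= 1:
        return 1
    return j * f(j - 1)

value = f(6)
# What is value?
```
Call trace:
f(j=6)
  f(j=5)
    f(j=4)
      f(j=3)
        f(j=2)
          f(j=1)
          -> return 1
        -> return 2
      -> return 6
    -> return 24
  -> return 120
-> return 720

Final answer: 720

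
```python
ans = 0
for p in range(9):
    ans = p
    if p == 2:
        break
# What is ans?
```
Trace:
  ans=0
  ans=0, p=0
  ans=1, p=1
  ans=2, p=2

Final answer: 2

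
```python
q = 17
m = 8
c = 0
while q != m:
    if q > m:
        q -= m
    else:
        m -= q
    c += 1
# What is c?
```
Trace:
  q=17
  q=17, m=8
  q=17, m=8, c=0
  q=9, m=8, c=1
  q=1, m=8, c=2
  q=1, m=7, c=3
  q=1, m=6, c=4
  q=1, m=5, c=5
  q=1, m=4, c=6
  q=1, m=3, c=7
  q=1, m=2, c=8
  q=1, m=1, c=9

Final answer: 9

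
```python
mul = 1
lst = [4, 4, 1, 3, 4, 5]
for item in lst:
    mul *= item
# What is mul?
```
Trace:
  mul=1
  mul=4, item=4
  mul=16, item=4
  mul=16, item=1
  mul=48, item=3
  mul=192, item=4
  mul=960, item=5

Final answer: 960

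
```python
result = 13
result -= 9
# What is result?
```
Trace:
  result=13
  result=4

Final answer: 4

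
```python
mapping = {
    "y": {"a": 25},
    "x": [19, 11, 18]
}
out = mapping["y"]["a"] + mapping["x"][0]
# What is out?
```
Trace:
  mapping={'y': {'a': 25}, 'x': [19, 11, 18]}
  mapping={'y': {'a': 25}, 'x': [19, 11, 18]}, out=44

Final answer: 44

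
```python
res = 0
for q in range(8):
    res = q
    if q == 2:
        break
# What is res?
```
Trace:
  res=0
  res=0, q=0
  res=1, q=1
  res=2, q=2

Final answer: 2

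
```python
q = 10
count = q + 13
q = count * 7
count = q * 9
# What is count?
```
Trace:
  q=10
  q=10, count=23
  q=161, count=23
  q=161, count=1449

Final answer: 1449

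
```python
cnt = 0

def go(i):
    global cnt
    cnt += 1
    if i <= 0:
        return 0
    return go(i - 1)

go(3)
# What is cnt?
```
Call trace:
go(i=3)
  go(i=2)
    go(i=1)
      go(i=0)
      -> return 0
    -> return 0
  -> return 0
-> return 0

cnt is incremented once per call. go is entered once for each i = 3, 2, 1, 0 (the i <= 0 call returns without recursing), i.e. 3 + 1 calls.
cnt = 4

Final answer: 4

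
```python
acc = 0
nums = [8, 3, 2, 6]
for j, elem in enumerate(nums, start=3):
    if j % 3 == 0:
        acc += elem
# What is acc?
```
Trace:
  acc=0
  acc=8, j=3, elem=8
  acc=8, j=4, elem=3
  acc=8, j=5, elem=2
  acc=14, j=6, elem=6

Final answer: 14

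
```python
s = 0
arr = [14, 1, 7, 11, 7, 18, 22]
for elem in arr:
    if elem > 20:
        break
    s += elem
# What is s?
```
Trace:
  s=0
  s=14, elem=14
  s=15, elem=1
  s=22, elem=7
  s=33, elem=11
  s=40, elem=7
  s=58, elem=18
  s=58, elem=22

Final answer: 58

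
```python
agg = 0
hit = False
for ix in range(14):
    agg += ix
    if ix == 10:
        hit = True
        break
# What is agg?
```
Trace:
  agg=0
  agg=0, hit=False
  agg=0, hit=False, ix=0
  agg=1, hit=False, ix=1
  agg=3, hit=False, ix=2
  agg=6, hit=False, ix=3
  agg=10, hit=False, ix=4
  agg=15, hit=False, ix=5
  agg=21, hit=False, ix=6
  agg=28, hit=False, ix=7
  agg=36, hit=False, ix=8
  agg=45, hit=False, ix=9
  agg=55, hit=True, ix=10

Final answer: 55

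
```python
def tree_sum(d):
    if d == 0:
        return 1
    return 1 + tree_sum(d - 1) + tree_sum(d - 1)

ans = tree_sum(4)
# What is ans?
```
Call trace (a repeated sub-call is expanded the first time; later identical calls just restate its return value):
tree_sum(d=4)
  tree_sum(d=3)
    tree_sum(d=2)
      tree_sum(d=1)
        tree_sum(d=0)
        -> return 1
        tree_sum(d=0)
        -> return 1
      -> return 3
      tree_sum(d=1) -> return 3  (same call as traced above)
    -> return 7
    tree_sum(d=2) -> return 7  (same call as traced above)
  -> return 15
  tree_sum(d=3) -> return 15  (same call as traced above)
-> return 31

Final answer: 31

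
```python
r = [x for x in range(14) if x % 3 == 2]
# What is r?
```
Trace:
  x=0
  x=1
  x=2
  x=3
  x=4
  x=5
  x=6
  x=7
  x=8
  x=9
  x=10
  x=11
  x=12
  x=13
  r=[2, 5, 8, 11]

Final answer: [2, 5, 8, 11]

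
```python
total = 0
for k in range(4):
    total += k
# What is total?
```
Trace:
  total=0
  total=0, k=0
  total=1, k=1
  total=3, k=2
  total=6, k=3

Final answer: 6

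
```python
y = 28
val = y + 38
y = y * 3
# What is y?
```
Trace:
  y=28
  y=28, val=66
  y=84, val=66

Final answer: 84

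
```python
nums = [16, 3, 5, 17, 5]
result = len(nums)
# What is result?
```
Trace:
  nums=[16, 3, 5, 17, 5]
  nums=[16, 3, 5, 17, 5], result=5

Final answer: 5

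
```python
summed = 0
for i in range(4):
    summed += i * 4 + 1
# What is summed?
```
Trace:
  summed=0
  summed=1, i=0
  summed=6, i=1
  summed=15, i=2
  summed=28, i=3

Final answer: 28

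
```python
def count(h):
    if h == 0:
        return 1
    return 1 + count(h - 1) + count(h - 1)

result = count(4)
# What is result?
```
Call trace (a repeated sub-call is expanded the first time; later identical calls just restate its return value):
count(h=4)
  count(h=3)
    count(h=2)
      count(h=1)
        count(h=0)
        -> return 1
        count(h=0)
        -> return 1
      -> return 3
      count(h=1) -> return 3  (same call as traced above)
    -> return 7
    count(h=2) -> return 7  (same call as traced above)
  -> return 15
  count(h=3) -> return 15  (same call as traced above)
-> return 31

Final answer: 31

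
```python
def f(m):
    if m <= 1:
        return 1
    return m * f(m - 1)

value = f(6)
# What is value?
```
Call trace:
f(m=6)
  f(m=5)
    f(m=4)
      f(m=3)
        f(m=2)
          f(m=1)
          -> return 1
        -> return 2
      -> return 6
    -> return 24
  -> return 120
-> return 720

Final answer: 720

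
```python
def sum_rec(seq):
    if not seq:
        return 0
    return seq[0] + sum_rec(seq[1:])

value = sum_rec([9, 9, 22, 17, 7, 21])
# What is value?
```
Call trace:
sum_rec(seq=[9, 9, 22, 17, 7, 21])
  sum_rec(seq=[9, 22, 17, 7, 21])
    sum_rec(seq=[22, 17, 7, 21])
      sum_rec(seq=[17, 7, 21])
        sum_rec(seq=[7, 21])
          sum_rec(seq=[21])
            sum_rec(seq=[])
            -> return 0
          -> return 21
        -> return 28
      -> return 45
    -> return 67
  -> return 76
-> return 85

Final answer: 85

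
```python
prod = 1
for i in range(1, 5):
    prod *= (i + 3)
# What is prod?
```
Trace:
  prod=1
  prod=4, i=1
  prod=20, i=2
  prod=120, i=3
  prod=840, i=4

Final answer: 840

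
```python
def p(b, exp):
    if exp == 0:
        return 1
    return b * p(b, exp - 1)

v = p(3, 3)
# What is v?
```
Call trace:
p(b=3, exp=3)
  p(b=3, exp=2)
    p(b=3, exp=1)
      p(b=3, exp=0)
      -> return 1
    -> return 3
  -> return 9
-> return 27

Final answer: 27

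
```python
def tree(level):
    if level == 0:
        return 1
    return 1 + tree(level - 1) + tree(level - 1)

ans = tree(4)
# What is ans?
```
Call trace (a repeated sub-call is expanded the first time; later identical calls just restate its return value):
tree(level=4)
  tree(level=3)
    tree(level=2)
      tree(level=1)
        tree(level=0)
        -> return 1
        tree(level=0)
        -> return 1
      -> return 3
      tree(level=1) -> return 3  (same call as traced above)
    -> return 7
    tree(level=2) -> return 7  (same call as traced above)
  -> return 15
  tree(level=3) -> return 15  (same call as traced above)
-> return 31

Final answer: 31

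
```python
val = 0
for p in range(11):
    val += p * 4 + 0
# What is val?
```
Trace:
  val=0
  val=0, p=0
  val=4, p=1
  val=12, p=2
  val=24, p=3
  val=40, p=4
  val=60, p=5
  val=84, p=6
  val=112, p=7
  val=144, p=8
  val=180, p=9
  val=220, p=10

Final answer: 220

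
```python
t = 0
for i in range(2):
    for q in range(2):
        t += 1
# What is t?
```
Trace:
  t=0
  t=1, i=0, q=0
  t=2, i=0, q=1
  t=3, i=1, q=0
  t=4, i=1, q=1

Final answer: 4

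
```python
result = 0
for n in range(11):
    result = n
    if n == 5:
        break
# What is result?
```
Trace:
  result=0
  result=0, n=0
  result=1, n=1
  result=2, n=2
  result=3, n=3
  result=4, n=4
  result=5, n=5

Final answer: 5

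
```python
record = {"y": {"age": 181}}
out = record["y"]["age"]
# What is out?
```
Trace:
  record={'y': {'age': 181}}
  record={'y': {'age': 181}}, out=181

Final answer: 181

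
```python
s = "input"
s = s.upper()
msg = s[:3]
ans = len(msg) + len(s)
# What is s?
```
Trace:
  s='input'
  s='INPUT'
  s='INPUT', msg='INP'
  s='INPUT', msg='INP', ans=8

Final answer: 'INPUT'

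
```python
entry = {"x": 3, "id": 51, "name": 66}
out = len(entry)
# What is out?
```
Trace:
  entry={'x': 3, 'id': 51, 'name': 66}
  entry={'x': 3, 'id': 51, 'name': 66}, out=3

Final answer: 3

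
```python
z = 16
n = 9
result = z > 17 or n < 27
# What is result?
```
Trace:
  z=16
  z=16, n=9
  z=16, n=9, result=True

Final answer: True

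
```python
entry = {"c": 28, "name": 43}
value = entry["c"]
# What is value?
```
Trace:
  entry={'c': 28, 'name': 43}
  entry={'c': 28, 'name': 43}, value=28

Final answer: 28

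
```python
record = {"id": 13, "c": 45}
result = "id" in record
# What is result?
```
Trace:
  record={'id': 13, 'c': 45}
  record={'id': 13, 'c': 45}, result=True

Final answer: True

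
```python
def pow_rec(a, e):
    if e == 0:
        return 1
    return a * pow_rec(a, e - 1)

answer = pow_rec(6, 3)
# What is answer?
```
Call trace:
pow_rec(a=6, e=3)
  pow_rec(a=6, e=2)
    pow_rec(a=6, e=1)
      pow_rec(a=6, e=0)
      -> return 1
    -> return 6
  -> return 36
-> return 216

Final answer: 216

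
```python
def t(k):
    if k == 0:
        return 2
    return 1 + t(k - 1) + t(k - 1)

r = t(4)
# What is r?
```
Call trace (a repeated sub-call is expanded the first time; later identical calls just restate its return value):
t(k=4)
  t(k=3)
    t(k=2)
      t(k=1)
        t(k=0)
        -> return 2
        t(k=0)
        -> return 2
      -> return 5
      t(k=1) -> return 5  (same call as traced above)
    -> return 11
    t(k=2) -> return 11  (same call as traced above)
  -> return 23
  t(k=3) -> return 23  (same call as traced above)
-> return 47

Final answer: 47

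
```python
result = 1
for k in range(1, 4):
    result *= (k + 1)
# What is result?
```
Trace:
  result=1
  result=2, k=1
  result=6, k=2
  result=24, k=3

Final answer: 24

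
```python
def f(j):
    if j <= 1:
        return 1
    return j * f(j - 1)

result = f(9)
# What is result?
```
Call trace:
f(j=9)
  f(j=8)
    f(j=7)
      f(j=6)
        f(j=5)
          f(j=4)
            f(j=3)
              f(j=2)
                f(j=1)
                -> return 1
              -> return 2
            -> return 6
          -> return 24
        -> return 120
      -> return 720
    -> return 5040
  -> return 40320
-> return 362880

Final answer: 362880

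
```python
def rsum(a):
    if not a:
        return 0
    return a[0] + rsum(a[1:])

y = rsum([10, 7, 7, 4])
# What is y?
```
Call trace:
rsum(a=[10, 7, 7, 4])
  rsum(a=[7, 7, 4])
    rsum(a=[7, 4])
      rsum(a=[4])
        rsum(a=[])
        -> return 0
      -> return 4
    -> return 11
  -> return 18
-> return 28

Final answer: 28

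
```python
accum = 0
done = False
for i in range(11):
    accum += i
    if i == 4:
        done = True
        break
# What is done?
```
Trace:
  accum=0
  accum=0, done=False
  accum=0, done=False, i=0
  accum=1, done=False, i=1
  accum=3, done=False, i=2
  accum=6, done=False, i=3
  accum=10, done=True, i=4

Final answer: True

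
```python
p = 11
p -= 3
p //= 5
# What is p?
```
Trace:
  p=11
  p=8
  p=1

Final answer: 1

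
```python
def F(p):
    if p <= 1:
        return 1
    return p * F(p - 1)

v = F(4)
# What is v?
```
Call trace:
F(p=4)
  F(p=3)
    F(p=2)
      F(p=1)
      -> return 1
    -> return 2
  -> return 6
-> return 24

Final answer: 24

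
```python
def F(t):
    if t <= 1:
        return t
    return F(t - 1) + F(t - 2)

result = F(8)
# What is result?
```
Call trace (a repeated sub-call is expanded the first time; later identical calls just restate its return value):
F(t=8)
  F(t=7)
    F(t=6)
      F(t=5)
        F(t=4)
          F(t=3)
            F(t=2)
              F(t=1)
              -> return 1
              F(t=0)
              -> return 0
            -> return 1
            F(t=1)
            -> return 1
          -> return 2
          F(t=2) -> return 1  (same call as traced above)
        -> return 3
        F(t=3) -> return 2  (same call as traced above)
      -> return 5
      F(t=4) -> return 3  (same call as traced above)
    -> return 8
    F(t=5) -> return 5  (same call as traced above)
  -> return 13
  F(t=6) -> return 8  (same call as traced above)
-> return 21

Final answer: 21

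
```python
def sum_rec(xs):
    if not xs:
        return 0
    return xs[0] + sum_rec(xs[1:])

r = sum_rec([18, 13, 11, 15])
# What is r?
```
Call trace:
sum_rec(xs=[18, 13, 11, 15])
  sum_rec(xs=[13, 11, 15])
    sum_rec(xs=[11, 15])
      sum_rec(xs=[15])
        sum_rec(xs=[])
        -> return 0
      -> return 15
    -> return 26
  -> return 39
-> return 57

Final answer: 57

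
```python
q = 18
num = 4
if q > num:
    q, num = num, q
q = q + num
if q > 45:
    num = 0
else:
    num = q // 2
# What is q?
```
Trace:
  q=18
  q=18, num=4
  q=4, num=18
  q=22, num=18
  q=22, num=11

Final answer: 22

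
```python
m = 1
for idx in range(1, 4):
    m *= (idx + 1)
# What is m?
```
Trace:
  m=1
  m=2, idx=1
  m=6, idx=2
  m=24, idx=3

Final answer: 24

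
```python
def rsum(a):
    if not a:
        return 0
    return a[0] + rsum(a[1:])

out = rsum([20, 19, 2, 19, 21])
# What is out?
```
Call trace:
rsum(a=[20, 19, 2, 19, 21])
  rsum(a=[19, 2, 19, 21])
    rsum(a=[2, 19, 21])
      rsum(a=[19, 21])
        rsum(a=[21])
          rsum(a=[])
          -> return 0
        -> return 21
      -> return 40
    -> return 42
  -> return 61
-> return 81

Final answer: 81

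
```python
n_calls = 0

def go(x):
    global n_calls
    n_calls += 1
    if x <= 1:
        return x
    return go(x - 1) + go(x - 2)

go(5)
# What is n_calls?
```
Call trace (a repeated sub-call is expanded the first time; later identical calls just restate its return value):
go(x=5)
  go(x=4)
    go(x=3)
      go(x=2)
        go(x=1)
        -> return 1
        go(x=0)
        -> return 0
      -> return 1
      go(x=1)
      -> return 1
    -> return 2
    go(x=2) -> return 1  (same call as traced above)
  -> return 3
  go(x=3) -> return 2  (same call as traced above)
-> return 5

n_calls is incremented once per call, so count the calls in each subtree. Let C(x) = number of calls made by go(x).
C(0) = C(1) = 1 (base case, no recursion); C(x) = 1 + C(x - 1) + C(x - 2) otherwise.
C(2) = 1 + C(1) + C(0) = 1 + 1 + 1 = 3
C(3) = 1 + C(2) + C(1) = 1 + 3 + 1 = 5
C(4) = 1 + C(3) + C(2) = 1 + 5 + 3 = 9
C(5) = 1 + C(4) + C(3) = 1 + 9 + 5 = 15
n_calls = C(5) = 15

Final answer: 15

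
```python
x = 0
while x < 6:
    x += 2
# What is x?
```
Trace:
  x=0
  x=2
  x=4
  x=6

Final answer: 6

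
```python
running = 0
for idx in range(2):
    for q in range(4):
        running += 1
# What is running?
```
Trace:
  running=0
  running=1, idx=0, q=0
  running=2, idx=0, q=1
  running=3, idx=0, q=2
  running=4, idx=0, q=3
  running=5, idx=1, q=0
  running=6, idx=1, q=1
  running=7, idx=1, q=2
  running=8, idx=1, q=3

Final answer: 8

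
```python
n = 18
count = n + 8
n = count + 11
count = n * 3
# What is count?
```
Trace:
  n=18
  n=18, count=26
  n=37, count=26
  n=37, count=111

Final answer: 111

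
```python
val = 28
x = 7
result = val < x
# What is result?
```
Trace:
  val=28
  val=28, x=7
  val=28, x=7, result=False

Final answer: False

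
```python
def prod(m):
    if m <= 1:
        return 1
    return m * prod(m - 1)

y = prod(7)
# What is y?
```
Call trace:
prod(m=7)
  prod(m=6)
    prod(m=5)
      prod(m=4)
        prod(m=3)
          prod(m=2)
            prod(m=1)
            -> return 1
          -> return 2
        -> return 6
      -> return 24
    -> return 120
  -> return 720
-> return 5040

Final answer: 5040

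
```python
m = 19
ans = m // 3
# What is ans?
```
Trace:
  m=19
  m=19, ans=6

Final answer: 6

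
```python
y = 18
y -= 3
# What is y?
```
Trace:
  y=18
  y=15

Final answer: 15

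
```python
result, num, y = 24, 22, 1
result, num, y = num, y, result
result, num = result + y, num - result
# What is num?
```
Trace:
  result=24, num=22, y=1
  result=22, num=1, y=24
  result=46, num=-21, y=24

Final answer: -21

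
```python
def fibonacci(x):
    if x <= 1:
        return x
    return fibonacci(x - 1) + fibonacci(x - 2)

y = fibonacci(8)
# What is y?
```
Call trace (a repeated sub-call is expanded the first time; later identical calls just restate its return value):
fibonacci(x=8)
  fibonacci(x=7)
    fibonacci(x=6)
      fibonacci(x=5)
        fibonacci(x=4)
          fibonacci(x=3)
            fibonacci(x=2)
              fibonacci(x=1)
              -> return 1
              fibonacci(x=0)
              -> return 0
            -> return 1
            fibonacci(x=1)
            -> return 1
          -> return 2
          fibonacci(x=2) -> return 1  (same call as traced above)
        -> return 3
        fibonacci(x=3) -> return 2  (same call as traced above)
      -> return 5
      fibonacci(x=4) -> return 3  (same call as traced above)
    -> return 8
    fibonacci(x=5) -> return 5  (same call as traced above)
  -> return 13
  fibonacci(x=6) -> return 8  (same call as traced above)
-> return 21

Final answer: 21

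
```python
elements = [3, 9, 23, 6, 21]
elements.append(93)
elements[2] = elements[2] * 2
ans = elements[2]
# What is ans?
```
Trace:
  elements=[3, 9, 23, 6, 21]
  elements=[3, 9, 23, 6, 21, 93]
  elements=[3, 9, 46, 6, 21, 93]
  elements=[3, 9, 46, 6, 21, 93], ans=46

Final answer: 46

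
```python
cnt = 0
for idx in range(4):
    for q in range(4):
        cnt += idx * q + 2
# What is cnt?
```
Trace:
  cnt=0
  cnt=2, idx=0, q=0
  cnt=4, idx=0, q=1
  cnt=6, idx=0, q=2
  cnt=8, idx=0, q=3
  cnt=10, idx=1, q=0
  cnt=13, idx=1, q=1
  cnt=17, idx=1, q=2
  cnt=22, idx=1, q=3
  cnt=24, idx=2, q=0
  cnt=28, idx=2, q=1
  cnt=34, idx=2, q=2
  cnt=42, idx=2, q=3
  cnt=44, idx=3, q=0
  cnt=49, idx=3, q=1
  cnt=57, idx=3, q=2
  cnt=68, idx=3, q=3

Final answer: 68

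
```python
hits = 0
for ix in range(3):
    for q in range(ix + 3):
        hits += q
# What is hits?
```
Trace:
  hits=0
  hits=0, ix=0, q=0
  hits=1, ix=0, q=1
  hits=3, ix=0, q=2
  hits=3, ix=1, q=0
  hits=4, ix=1, q=1
  hits=6, ix=1, q=2
  hits=9, ix=1, q=3
  hits=9, ix=2, q=0
  hits=10, ix=2, q=1
  hits=12, ix=2, q=2
  hits=15, ix=2, q=3
  hits=19, ix=2, q=4

Final answer: 19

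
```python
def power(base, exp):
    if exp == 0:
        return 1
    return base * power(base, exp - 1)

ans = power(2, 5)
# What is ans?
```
Call trace:
power(base=2, exp=5)
  power(base=2, exp=4)
    power(base=2, exp=3)
      power(base=2, exp=2)
        power(base=2, exp=1)
          power(base=2, exp=0)
          -> return 1
        -> return 2
      -> return 4
    -> return 8
  -> return 16
-> return 32

Final answer: 32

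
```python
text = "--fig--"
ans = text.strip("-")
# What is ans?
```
Trace:
  text='--fig--'
  text='--fig--', ans='fig'

Final answer: 'fig'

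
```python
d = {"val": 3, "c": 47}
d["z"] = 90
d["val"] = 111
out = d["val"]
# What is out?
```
Trace:
  d={'val': 3, 'c': 47}
  d={'val': 3, 'c': 47, 'z': 90}
  d={'val': 111, 'c': 47, 'z': 90}
  d={'val': 111, 'c': 47, 'z': 90}, out=111

Final answer: 111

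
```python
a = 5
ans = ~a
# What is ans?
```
Trace:
  a=5
  a=5, ans=-6

Final answer: -6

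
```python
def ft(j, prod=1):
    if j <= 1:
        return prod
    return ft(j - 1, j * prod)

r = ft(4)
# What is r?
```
Call trace:
ft(j=4, prod=1)
  ft(j=3, prod=4)
    ft(j=2, prod=12)
      ft(j=1, prod=24)
      -> return 24
    -> return 24
  -> return 24
-> return 24

Final answer: 24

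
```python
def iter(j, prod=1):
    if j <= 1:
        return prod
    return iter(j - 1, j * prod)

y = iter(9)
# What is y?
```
Call trace:
iter(j=9, prod=1)
  iter(j=8, prod=9)
    iter(j=7, prod=72)
      iter(j=6, prod=504)
        iter(j=5, prod=3024)
          iter(j=4, prod=15120)
            iter(j=3, prod=60480)
              iter(j=2, prod=181440)
                iter(j=1, prod=362880)
                -> return 362880
              -> return 362880
            -> return 362880
          -> return 362880
        -> return 362880
      -> return 362880
    -> return 362880
  -> return 362880
-> return 362880

Final answer: 362880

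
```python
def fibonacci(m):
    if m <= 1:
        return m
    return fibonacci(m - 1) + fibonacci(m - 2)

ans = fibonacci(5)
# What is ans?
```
Call trace (a repeated sub-call is expanded the first time; later identical calls just restate its return value):
fibonacci(m=5)
  fibonacci(m=4)
    fibonacci(m=3)
      fibonacci(m=2)
        fibonacci(m=1)
        -> return 1
        fibonacci(m=0)
        -> return 0
      -> return 1
      fibonacci(m=1)
      -> return 1
    -> return 2
    fibonacci(m=2) -> return 1  (same call as traced above)
  -> return 3
  fibonacci(m=3) -> return 2  (same call as traced above)
-> return 5

Final answer: 5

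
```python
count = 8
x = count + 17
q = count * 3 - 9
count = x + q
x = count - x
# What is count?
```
Trace:
  count=8
  count=8, x=25
  count=8, x=25, q=15
  count=40, x=25, q=15
  count=40, x=15, q=15

Final answer: 40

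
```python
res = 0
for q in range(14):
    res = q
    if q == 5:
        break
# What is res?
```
Trace:
  res=0
  res=0, q=0
  res=1, q=1
  res=2, q=2
  res=3, q=3
  res=4, q=4
  res=5, q=5

Final answer: 5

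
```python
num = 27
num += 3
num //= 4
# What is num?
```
Trace:
  num=27
  num=30
  num=7

Final answer: 7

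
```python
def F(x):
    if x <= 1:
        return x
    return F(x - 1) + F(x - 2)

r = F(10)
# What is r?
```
Call trace (a repeated sub-call is expanded the first time; later identical calls just restate its return value):
F(x=10)
  F(x=9)
    F(x=8)
      F(x=7)
        F(x=6)
          F(x=5)
            F(x=4)
              F(x=3)
                F(x=2)
                  F(x=1)
                  -> return 1
                  F(x=0)
                  -> return 0
                -> return 1
                F(x=1)
                -> return 1
              -> return 2
              F(x=2) -> return 1  (same call as traced above)
            -> return 3
            F(x=3) -> return 2  (same call as traced above)
          -> return 5
          F(x=4) -> return 3  (same call as traced above)
        -> return 8
        F(x=5) -> return 5  (same call as traced above)
      -> return 13
      F(x=6) -> return 8  (same call as traced above)
    -> return 21
    F(x=7) -> return 13  (same call as traced above)
  -> return 34
  F(x=8) -> return 21  (same call as traced above)
-> return 55

Final answer: 55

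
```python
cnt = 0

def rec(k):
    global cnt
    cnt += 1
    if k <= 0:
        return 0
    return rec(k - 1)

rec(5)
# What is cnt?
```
Call trace:
rec(k=5)
  rec(k=4)
    rec(k=3)
      rec(k=2)
        rec(k=1)
          rec(k=0)
          -> return 0
        -> return 0
      -> return 0
    -> return 0
  -> return 0
-> return 0

cnt is incremented once per call. rec is entered once for each k = 5, 4, 3, 2, 1, 0 (the k <= 0 call returns without recursing), i.e. 5 + 1 calls.
cnt = 6

Final answer: 6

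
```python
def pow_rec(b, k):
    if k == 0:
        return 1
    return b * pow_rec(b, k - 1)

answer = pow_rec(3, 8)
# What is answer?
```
Call trace:
pow_rec(b=3, k=8)
  pow_rec(b=3, k=7)
    pow_rec(b=3, k=6)
      pow_rec(b=3, k=5)
        pow_rec(b=3, k=4)
          pow_rec(b=3, k=3)
            pow_rec(b=3, k=2)
              pow_rec(b=3, k=1)
                pow_rec(b=3, k=0)
                -> return 1
              -> return 3
            -> return 9
          -> return 27
        -> return 81
      -> return 243
    -> return 729
  -> return 2187
-> return 6561

Final answer: 6561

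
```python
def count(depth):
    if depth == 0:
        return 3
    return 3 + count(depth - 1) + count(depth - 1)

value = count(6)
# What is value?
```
Call trace (a repeated sub-call is expanded the first time; later identical calls just restate its return value):
count(depth=6)
  count(depth=5)
    count(depth=4)
      count(depth=3)
        count(depth=2)
          count(depth=1)
            count(depth=0)
            -> return 3
            count(depth=0)
            -> return 3
          -> return 9
          count(depth=1) -> return 9  (same call as traced above)
        -> return 21
        count(depth=2) -> return 21  (same call as traced above)
      -> return 45
      count(depth=3) -> return 45  (same call as traced above)
    -> return 93
    count(depth=4) -> return 93  (same call as traced above)
  -> return 189
  count(depth=5) -> return 189  (same call as traced above)
-> return 381

Final answer: 381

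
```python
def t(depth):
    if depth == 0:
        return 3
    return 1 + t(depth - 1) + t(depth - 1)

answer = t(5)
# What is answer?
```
Call trace (a repeated sub-call is expanded the first time; later identical calls just restate its return value):
t(depth=5)
  t(depth=4)
    t(depth=3)
      t(depth=2)
        t(depth=1)
          t(depth=0)
          -> return 3
          t(depth=0)
          -> return 3
        -> return 7
        t(depth=1) -> return 7  (same call as traced above)
      -> return 15
      t(depth=2) -> return 15  (same call as traced above)
    -> return 31
    t(depth=3) -> return 31  (same call as traced above)
  -> return 63
  t(depth=4) -> return 63  (same call as traced above)
-> return 127

Final answer: 127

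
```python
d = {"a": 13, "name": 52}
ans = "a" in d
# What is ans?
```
Trace:
  d={'a': 13, 'name': 52}
  d={'a': 13, 'name': 52}, ans=True

Final answer: True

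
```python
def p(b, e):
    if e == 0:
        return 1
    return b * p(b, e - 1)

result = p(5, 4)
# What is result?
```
Call trace:
p(b=5, e=4)
  p(b=5, e=3)
    p(b=5, e=2)
      p(b=5, e=1)
        p(b=5, e=0)
        -> return 1
      -> return 5
    -> return 25
  -> return 125
-> return 625

Final answer: 625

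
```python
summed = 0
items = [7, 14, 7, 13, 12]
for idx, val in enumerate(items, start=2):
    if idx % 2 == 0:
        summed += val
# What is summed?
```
Trace:
  summed=0
  summed=7, idx=2, val=7
  summed=7, idx=3, val=14
  summed=14, idx=4, val=7
  summed=14, idx=5, val=13
  summed=26, idx=6, val=12

Final answer: 26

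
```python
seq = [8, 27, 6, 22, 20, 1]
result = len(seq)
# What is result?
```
Trace:
  seq=[8, 27, 6, 22, 20, 1]
  seq=[8, 27, 6, 22, 20, 1], result=6

Final answer: 6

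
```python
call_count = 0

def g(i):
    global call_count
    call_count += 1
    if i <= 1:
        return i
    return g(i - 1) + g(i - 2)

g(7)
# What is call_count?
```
Call trace (a repeated sub-call is expanded the first time; later identical calls just restate its return value):
g(i=7)
  g(i=6)
    g(i=5)
      g(i=4)
        g(i=3)
          g(i=2)
            g(i=1)
            -> return 1
            g(i=0)
            -> return 0
          -> return 1
          g(i=1)
          -> return 1
        -> return 2
        g(i=2) -> return 1  (same call as traced above)
      -> return 3
      g(i=3) -> return 2  (same call as traced above)
    -> return 5
    g(i=4) -> return 3  (same call as traced above)
  -> return 8
  g(i=5) -> return 5  (same call as traced above)
-> return 13

call_count is incremented once per call, so count the calls in each subtree. Let C(i) = number of calls made by g(i).
C(0) = C(1) = 1 (base case, no recursion); C(i) = 1 + C(i - 1) + C(i - 2) otherwise.
C(2) = 1 + C(1) + C(0) = 1 + 1 + 1 = 3
C(3) = 1 + C(2) + C(1) = 1 + 3 + 1 = 5
C(4) = 1 + C(3) + C(2) = 1 + 5 + 3 = 9
C(5) = 1 + C(4) + C(3) = 1 + 9 + 5 = 15
C(6) = 1 + C(5) + C(4) = 1 + 15 + 9 = 25
C(7) = 1 + C(6) + C(5) = 1 + 25 + 15 = 41
call_count = C(7) = 41

Final answer: 41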